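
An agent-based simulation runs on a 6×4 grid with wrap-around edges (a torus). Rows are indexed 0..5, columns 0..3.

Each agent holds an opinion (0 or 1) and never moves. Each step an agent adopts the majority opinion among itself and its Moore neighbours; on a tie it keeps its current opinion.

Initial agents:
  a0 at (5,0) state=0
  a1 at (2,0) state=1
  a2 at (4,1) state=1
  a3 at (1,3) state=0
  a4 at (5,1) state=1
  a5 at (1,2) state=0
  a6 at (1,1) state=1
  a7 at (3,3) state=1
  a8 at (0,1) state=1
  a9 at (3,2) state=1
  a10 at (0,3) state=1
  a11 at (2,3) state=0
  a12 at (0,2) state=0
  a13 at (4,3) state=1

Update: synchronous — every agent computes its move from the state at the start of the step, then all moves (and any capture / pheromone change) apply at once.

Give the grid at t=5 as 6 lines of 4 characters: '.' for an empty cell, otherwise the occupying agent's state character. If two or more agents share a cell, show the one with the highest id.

.110
.100
1..0
..11
.1.1
11..

t=1: a0@(5,0):1 a1@(2,0):1 a2@(4,1):1 a3@(1,3):0 a4@(5,1):1 a5@(1,2):0 a6@(1,1):1 a7@(3,3):1 a8@(0,1):1 a9@(3,2):1 a10@(0,3):0 a11@(2,3):0 a12@(0,2):1 a13@(4,3):1
t=2: (unchanged — steady state)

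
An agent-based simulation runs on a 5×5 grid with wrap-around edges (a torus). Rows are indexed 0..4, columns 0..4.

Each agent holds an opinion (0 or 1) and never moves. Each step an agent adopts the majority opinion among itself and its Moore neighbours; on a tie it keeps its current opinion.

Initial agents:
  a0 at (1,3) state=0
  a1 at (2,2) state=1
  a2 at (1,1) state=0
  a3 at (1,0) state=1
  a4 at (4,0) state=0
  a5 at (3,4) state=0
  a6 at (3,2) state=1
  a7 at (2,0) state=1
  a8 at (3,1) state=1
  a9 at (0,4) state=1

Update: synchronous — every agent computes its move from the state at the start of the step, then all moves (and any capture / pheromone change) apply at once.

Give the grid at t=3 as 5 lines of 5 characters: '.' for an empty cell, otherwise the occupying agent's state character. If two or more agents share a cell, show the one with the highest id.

t=1: a0@(1,3):1 a1@(2,2):1 a2@(1,1):1 a3@(1,0):1 a4@(4,0):0 a5@(3,4):0 a6@(3,2):1 a7@(2,0):1 a8@(3,1):1 a9@(0,4):1
t=2: (unchanged — steady state)

....1
11.1.
1.1..
.11.0
0....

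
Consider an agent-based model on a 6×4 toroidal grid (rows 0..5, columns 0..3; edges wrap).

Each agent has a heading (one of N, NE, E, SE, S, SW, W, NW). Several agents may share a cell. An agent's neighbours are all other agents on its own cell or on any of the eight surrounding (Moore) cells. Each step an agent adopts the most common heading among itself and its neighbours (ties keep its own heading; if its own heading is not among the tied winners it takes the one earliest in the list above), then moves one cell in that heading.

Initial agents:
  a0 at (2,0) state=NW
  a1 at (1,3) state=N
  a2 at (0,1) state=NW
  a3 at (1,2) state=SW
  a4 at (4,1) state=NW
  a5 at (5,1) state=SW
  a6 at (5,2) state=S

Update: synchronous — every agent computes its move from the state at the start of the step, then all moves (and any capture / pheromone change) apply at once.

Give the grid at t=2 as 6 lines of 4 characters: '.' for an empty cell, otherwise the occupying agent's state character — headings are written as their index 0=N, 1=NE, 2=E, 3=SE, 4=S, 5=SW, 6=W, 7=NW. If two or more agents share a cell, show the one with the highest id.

..7.
....
...7
7..7
....
...0

t=1: a0@(1,3):NW a1@(0,3):N a2@(1,0):SW a3@(2,1):SW a4@(3,0):NW a5@(4,0):NW a6@(4,1):NW
t=2: a0@(0,2):NW a1@(5,3):N a2@(2,3):SW a3@(3,0):SW a4@(2,3):NW a5@(3,3):NW a6@(3,0):NW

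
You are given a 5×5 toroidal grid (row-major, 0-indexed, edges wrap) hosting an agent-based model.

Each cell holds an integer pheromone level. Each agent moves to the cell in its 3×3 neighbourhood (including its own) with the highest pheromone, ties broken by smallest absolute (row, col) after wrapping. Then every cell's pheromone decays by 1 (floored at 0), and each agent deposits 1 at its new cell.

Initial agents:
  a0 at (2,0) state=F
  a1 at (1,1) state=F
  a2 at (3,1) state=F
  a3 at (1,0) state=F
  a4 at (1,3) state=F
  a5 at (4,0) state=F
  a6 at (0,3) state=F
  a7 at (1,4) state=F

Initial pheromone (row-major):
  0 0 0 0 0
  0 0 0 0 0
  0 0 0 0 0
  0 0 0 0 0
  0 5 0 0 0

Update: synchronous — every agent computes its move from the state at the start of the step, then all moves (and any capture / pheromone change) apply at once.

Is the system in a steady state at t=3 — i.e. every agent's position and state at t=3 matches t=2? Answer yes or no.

no

t=1: a0@(1,0) a1@(0,0) a2@(4,1) a3@(0,0) a4@(0,2) a5@(4,1) a6@(0,2) a7@(0,0) | pheromone: 3 0 2 0 0 / 1 0 0 0 0 / 0 0 0 0 0 / 0 0 0 0 0 / 0 6 0 0 0
t=2: a0@(0,0) a1@(4,1) a2@(4,1) a3@(4,1) a4@(4,1) a5@(4,1) a6@(4,1) a7@(4,1) | pheromone: 3 0 1 0 0 / 0 0 0 0 0 / 0 0 0 0 0 / 0 0 0 0 0 / 0 12 0 0 0
t=3: a0@(4,1) a1@(4,1) a2@(4,1) a3@(4,1) a4@(4,1) a5@(4,1) a6@(4,1) a7@(4,1) | pheromone: 2 0 0 0 0 / 0 0 0 0 0 / 0 0 0 0 0 / 0 0 0 0 0 / 0 19 0 0 0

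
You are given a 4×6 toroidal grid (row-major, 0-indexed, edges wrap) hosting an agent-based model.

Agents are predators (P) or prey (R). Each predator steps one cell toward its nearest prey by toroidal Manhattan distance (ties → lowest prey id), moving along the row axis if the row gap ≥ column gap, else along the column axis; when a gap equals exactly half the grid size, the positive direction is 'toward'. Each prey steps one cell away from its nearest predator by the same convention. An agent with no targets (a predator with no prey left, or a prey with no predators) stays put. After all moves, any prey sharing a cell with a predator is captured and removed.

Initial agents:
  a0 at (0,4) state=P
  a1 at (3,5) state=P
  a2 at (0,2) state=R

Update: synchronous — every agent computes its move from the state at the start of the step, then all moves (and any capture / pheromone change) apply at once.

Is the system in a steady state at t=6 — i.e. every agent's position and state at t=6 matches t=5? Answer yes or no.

yes

t=1: a0@(0,3):P a1@(3,0):P a2@(0,1):R
t=2: a0@(0,2):P a1@(0,0):P
t=3: (unchanged — steady state)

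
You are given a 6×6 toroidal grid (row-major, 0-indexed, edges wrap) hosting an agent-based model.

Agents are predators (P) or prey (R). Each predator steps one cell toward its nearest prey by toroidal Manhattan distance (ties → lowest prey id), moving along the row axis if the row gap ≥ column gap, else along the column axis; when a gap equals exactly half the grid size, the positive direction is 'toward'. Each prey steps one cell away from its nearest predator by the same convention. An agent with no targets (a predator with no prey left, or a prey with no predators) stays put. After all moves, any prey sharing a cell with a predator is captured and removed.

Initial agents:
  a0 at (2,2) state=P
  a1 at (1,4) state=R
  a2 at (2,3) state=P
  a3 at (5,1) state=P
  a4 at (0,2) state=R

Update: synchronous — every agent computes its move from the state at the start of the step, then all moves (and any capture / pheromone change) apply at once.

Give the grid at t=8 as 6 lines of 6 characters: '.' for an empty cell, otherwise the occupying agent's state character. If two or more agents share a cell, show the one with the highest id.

t=1: a0@(1,2):P a1@(0,4):R a2@(1,3):P a3@(0,1):P a4@(5,2):R
t=2: a0@(0,2):P a1@(5,4):R a2@(0,3):P a3@(5,1):P a4@(4,2):R
t=3: a0@(5,2):P a1@(4,4):R a2@(5,3):P a3@(4,1):P a4@(3,2):R
t=4: a0@(4,2):P a1@(3,4):R a2@(4,3):P a3@(3,1):P a4@(2,2):R
t=5: a0@(3,2):P a1@(2,4):R a2@(3,3):P a3@(2,1):P a4@(1,2):R
t=6: a0@(2,2):P a1@(1,4):R a2@(2,3):P a3@(1,1):P a4@(0,2):R
t=7: a0@(1,2):P a1@(0,4):R a2@(1,3):P a3@(0,1):P a4@(5,2):R
t=8: a0@(0,2):P a1@(5,4):R a2@(0,3):P a3@(5,1):P a4@(4,2):R

..PP..
......
......
......
..R...
.P..R.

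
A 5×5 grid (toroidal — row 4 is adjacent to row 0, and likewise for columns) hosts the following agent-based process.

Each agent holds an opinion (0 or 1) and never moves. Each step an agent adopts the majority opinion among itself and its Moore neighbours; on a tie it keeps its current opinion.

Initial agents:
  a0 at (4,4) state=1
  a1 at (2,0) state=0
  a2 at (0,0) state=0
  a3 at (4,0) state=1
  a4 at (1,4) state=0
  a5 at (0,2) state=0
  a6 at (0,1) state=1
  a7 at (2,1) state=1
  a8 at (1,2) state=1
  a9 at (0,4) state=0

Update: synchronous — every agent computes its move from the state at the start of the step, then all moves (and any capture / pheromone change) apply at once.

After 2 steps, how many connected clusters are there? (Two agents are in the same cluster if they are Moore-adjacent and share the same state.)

t=1: a0@(4,4):1 a1@(2,0):0 a2@(0,0):0 a3@(4,0):1 a4@(1,4):0 a5@(0,2):1 a6@(0,1):1 a7@(2,1):1 a8@(1,2):1 a9@(0,4):0
t=2: (unchanged — steady state)

2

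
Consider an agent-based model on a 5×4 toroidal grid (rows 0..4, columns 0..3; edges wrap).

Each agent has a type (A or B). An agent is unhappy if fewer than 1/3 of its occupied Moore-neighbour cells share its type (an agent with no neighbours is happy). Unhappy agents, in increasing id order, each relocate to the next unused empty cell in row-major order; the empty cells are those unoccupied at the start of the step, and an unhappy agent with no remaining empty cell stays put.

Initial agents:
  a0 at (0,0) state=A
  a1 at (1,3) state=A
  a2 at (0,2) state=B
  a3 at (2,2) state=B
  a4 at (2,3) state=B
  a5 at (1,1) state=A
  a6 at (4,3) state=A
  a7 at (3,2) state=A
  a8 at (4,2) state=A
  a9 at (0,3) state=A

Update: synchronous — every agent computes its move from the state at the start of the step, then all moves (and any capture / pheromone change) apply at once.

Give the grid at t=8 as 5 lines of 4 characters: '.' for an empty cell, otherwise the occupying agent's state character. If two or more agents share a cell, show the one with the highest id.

t=1: a0@(0,0):A a1@(1,3):A a2@(0,1):B a3@(1,0):B a4@(2,3):B a5@(1,1):A a6@(4,3):A a7@(3,2):A a8@(4,2):A a9@(0,3):A
t=2: a0@(0,0):A a1@(1,3):A a2@(0,2):B a3@(1,0):B a4@(2,3):B a5@(1,1):A a6@(4,3):A a7@(3,2):A a8@(4,2):A a9@(0,3):A
t=3: a0@(0,0):A a1@(1,3):A a2@(0,1):B a3@(1,2):B a4@(2,3):B a5@(1,1):A a6@(4,3):A a7@(3,2):A a8@(4,2):A a9@(0,3):A
t=4: a0@(0,0):A a1@(1,3):A a2@(0,2):B a3@(1,2):B a4@(2,3):B a5@(1,1):A a6@(4,3):A a7@(3,2):A a8@(4,2):A a9@(0,3):A
t=5: a0@(0,0):A a1@(1,3):A a2@(0,1):B a3@(1,2):B a4@(2,3):B a5@(1,1):A a6@(4,3):A a7@(3,2):A a8@(4,2):A a9@(0,3):A
t=6: a0@(0,0):A a1@(1,3):A a2@(0,2):B a3@(1,2):B a4@(2,3):B a5@(1,1):A a6@(4,3):A a7@(3,2):A a8@(4,2):A a9@(0,3):A
t=7: a0@(0,0):A a1@(1,3):A a2@(0,1):B a3@(1,2):B a4@(2,3):B a5@(1,1):A a6@(4,3):A a7@(3,2):A a8@(4,2):A a9@(0,3):A
t=8: a0@(0,0):A a1@(1,3):A a2@(0,2):B a3@(1,2):B a4@(2,3):B a5@(1,1):A a6@(4,3):A a7@(3,2):A a8@(4,2):A a9@(0,3):A

A.BA
.ABA
...B
..A.
..AA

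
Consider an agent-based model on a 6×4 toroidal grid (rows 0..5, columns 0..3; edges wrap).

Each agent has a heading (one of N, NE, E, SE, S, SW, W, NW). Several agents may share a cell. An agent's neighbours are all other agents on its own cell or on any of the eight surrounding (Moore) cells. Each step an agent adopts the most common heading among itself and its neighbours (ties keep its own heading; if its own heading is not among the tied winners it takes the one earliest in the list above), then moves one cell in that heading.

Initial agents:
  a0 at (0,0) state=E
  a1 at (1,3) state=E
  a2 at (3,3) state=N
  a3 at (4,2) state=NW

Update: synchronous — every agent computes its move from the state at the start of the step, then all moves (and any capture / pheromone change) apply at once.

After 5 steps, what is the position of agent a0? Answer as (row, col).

(0, 1)

t=1: a0@(0,1):E a1@(1,0):E a2@(2,3):N a3@(3,1):NW
t=2: a0@(0,2):E a1@(1,1):E a2@(1,3):N a3@(2,0):NW
t=3: a0@(0,3):E a1@(1,2):E a2@(0,3):N a3@(1,3):NW
t=4: a0@(0,0):E a1@(1,3):E a2@(0,0):E a3@(1,0):E
t=5: a0@(0,1):E a1@(1,0):E a2@(0,1):E a3@(1,1):E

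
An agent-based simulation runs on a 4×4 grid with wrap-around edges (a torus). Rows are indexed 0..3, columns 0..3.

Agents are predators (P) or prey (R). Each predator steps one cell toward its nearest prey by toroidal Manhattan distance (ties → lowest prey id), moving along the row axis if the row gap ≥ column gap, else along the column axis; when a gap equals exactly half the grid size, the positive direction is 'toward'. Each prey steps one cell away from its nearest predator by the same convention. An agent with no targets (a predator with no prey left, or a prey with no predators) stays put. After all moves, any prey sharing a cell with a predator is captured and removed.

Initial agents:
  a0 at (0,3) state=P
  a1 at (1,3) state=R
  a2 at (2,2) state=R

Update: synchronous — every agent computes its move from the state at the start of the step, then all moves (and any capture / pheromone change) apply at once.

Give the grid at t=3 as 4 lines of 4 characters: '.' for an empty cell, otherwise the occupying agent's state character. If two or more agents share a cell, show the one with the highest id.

...R
R...
....
...P

t=1: a0@(1,3):P a1@(2,3):R a2@(1,2):R
t=2: a0@(2,3):P a1@(3,3):R a2@(1,1):R
t=3: a0@(3,3):P a1@(0,3):R a2@(1,0):R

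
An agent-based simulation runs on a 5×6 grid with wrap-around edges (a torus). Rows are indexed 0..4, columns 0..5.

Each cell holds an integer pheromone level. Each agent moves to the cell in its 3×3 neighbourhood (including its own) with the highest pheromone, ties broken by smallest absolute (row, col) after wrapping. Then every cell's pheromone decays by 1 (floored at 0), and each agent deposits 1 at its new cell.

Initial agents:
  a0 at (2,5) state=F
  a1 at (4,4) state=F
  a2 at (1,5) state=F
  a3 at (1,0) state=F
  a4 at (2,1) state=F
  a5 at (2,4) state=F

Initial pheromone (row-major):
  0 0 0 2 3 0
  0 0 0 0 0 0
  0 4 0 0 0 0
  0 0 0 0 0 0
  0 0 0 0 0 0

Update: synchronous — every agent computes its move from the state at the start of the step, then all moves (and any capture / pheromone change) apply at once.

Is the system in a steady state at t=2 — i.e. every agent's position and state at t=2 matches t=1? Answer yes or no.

no

t=1: a0@(1,0) a1@(0,4) a2@(0,4) a3@(2,1) a4@(2,1) a5@(1,3) | pheromone: 0 0 0 1 4 0 / 1 0 0 1 0 0 / 0 5 0 0 0 0 / 0 0 0 0 0 0 / 0 0 0 0 0 0
t=2: a0@(2,1) a1@(0,4) a2@(0,4) a3@(2,1) a4@(2,1) a5@(0,4) | pheromone: 0 0 0 0 6 0 / 0 0 0 0 0 0 / 0 7 0 0 0 0 / 0 0 0 0 0 0 / 0 0 0 0 0 0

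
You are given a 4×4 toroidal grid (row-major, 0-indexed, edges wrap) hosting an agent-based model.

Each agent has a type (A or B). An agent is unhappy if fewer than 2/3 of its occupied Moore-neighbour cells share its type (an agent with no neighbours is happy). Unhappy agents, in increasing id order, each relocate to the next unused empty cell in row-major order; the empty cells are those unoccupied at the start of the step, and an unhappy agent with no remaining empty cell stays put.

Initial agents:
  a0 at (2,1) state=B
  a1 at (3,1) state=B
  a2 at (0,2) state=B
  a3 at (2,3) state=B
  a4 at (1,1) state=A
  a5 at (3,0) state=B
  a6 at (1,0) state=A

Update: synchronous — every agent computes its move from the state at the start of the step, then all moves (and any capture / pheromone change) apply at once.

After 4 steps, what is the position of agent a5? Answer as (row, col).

(3, 0)

t=1: a0@(0,0):B a1@(3,1):B a2@(0,1):B a3@(0,3):B a4@(1,2):A a5@(3,0):B a6@(1,3):A
t=2: a0@(0,0):B a1@(3,1):B a2@(0,1):B a3@(0,2):B a4@(1,0):A a5@(3,0):B a6@(1,1):A
t=3: a0@(0,3):B a1@(3,1):B a2@(0,1):B a3@(0,2):B a4@(1,2):A a5@(3,0):B a6@(1,3):A
t=4: a0@(0,0):B a1@(3,1):B a2@(0,1):B a3@(1,0):B a4@(1,1):A a5@(3,0):B a6@(2,0):A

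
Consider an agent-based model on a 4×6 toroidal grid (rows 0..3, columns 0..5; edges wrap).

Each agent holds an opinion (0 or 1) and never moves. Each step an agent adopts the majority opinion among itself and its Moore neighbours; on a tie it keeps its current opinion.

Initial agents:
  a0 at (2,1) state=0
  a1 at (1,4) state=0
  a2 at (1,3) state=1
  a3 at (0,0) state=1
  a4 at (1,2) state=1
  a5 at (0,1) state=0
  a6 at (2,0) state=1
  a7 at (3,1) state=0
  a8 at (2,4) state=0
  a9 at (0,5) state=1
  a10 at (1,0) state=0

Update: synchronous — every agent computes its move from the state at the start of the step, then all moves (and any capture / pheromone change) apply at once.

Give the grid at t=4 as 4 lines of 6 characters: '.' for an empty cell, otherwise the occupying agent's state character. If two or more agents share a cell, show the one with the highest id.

00...0
0.110.
00..0.
.0....

t=1: a0@(2,1):0 a1@(1,4):0 a2@(1,3):1 a3@(0,0):0 a4@(1,2):1 a5@(0,1):0 a6@(2,0):0 a7@(3,1):0 a8@(2,4):0 a9@(0,5):1 a10@(1,0):0
t=2: a0@(2,1):0 a1@(1,4):0 a2@(1,3):1 a3@(0,0):0 a4@(1,2):1 a5@(0,1):0 a6@(2,0):0 a7@(3,1):0 a8@(2,4):0 a9@(0,5):0 a10@(1,0):0
t=3: (unchanged — steady state)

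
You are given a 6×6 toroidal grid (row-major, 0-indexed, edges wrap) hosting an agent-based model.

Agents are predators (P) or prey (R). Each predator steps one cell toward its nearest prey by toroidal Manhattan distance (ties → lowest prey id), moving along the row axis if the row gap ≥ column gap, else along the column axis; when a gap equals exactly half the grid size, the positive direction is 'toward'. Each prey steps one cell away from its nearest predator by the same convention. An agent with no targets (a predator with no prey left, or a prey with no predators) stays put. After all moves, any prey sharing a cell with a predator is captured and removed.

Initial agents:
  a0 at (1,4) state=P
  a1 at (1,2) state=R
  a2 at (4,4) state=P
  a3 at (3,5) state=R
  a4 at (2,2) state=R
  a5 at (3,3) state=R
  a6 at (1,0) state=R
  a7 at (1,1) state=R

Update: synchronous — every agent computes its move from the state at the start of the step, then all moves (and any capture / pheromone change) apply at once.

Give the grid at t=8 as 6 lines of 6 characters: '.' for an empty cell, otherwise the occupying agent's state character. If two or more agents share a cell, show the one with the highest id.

t=1: a0@(1,3):P a1@(1,1):R a2@(3,4):P a3@(2,5):R a4@(2,1):R a5@(2,3):R a6@(1,1):R a7@(1,0):R
t=2: a0@(2,3):P a1@(1,0):R a2@(2,4):P a3@(1,5):R a4@(2,0):R a5@(3,3):R a6@(1,0):R a7@(1,5):R
t=3: a0@(3,3):P a1@(1,1):R a2@(1,4):P a3@(0,5):R a4@(2,1):R a5@(4,3):R a6@(1,1):R a7@(0,5):R
t=4: a0@(4,3):P a1@(1,0):R a2@(0,4):P a3@(5,5):R a4@(2,0):R a5@(5,3):R a6@(1,0):R a7@(5,5):R
t=5: a0@(5,3):P a1@(1,1):R a2@(5,4):P a3@(4,5):R a4@(3,0):R a5@(0,3):R a6@(1,1):R a7@(4,5):R
t=6: a0@(0,3):P a1@(2,1):R a2@(4,4):P a3@(3,5):R a4@(2,0):R a5@(1,3):R a6@(2,1):R a7@(3,5):R
t=7: a0@(1,3):P a1@(3,1):R a2@(3,4):P a3@(2,5):R a4@(1,0):R a5@(2,3):R a6@(3,1):R a7@(2,5):R
t=8: a0@(2,3):P a1@(3,0):R a2@(2,4):P a3@(1,5):R a4@(1,5):R a5@(3,3):R a6@(3,0):R a7@(1,5):R

......
.....R
...PP.
R..R..
......
......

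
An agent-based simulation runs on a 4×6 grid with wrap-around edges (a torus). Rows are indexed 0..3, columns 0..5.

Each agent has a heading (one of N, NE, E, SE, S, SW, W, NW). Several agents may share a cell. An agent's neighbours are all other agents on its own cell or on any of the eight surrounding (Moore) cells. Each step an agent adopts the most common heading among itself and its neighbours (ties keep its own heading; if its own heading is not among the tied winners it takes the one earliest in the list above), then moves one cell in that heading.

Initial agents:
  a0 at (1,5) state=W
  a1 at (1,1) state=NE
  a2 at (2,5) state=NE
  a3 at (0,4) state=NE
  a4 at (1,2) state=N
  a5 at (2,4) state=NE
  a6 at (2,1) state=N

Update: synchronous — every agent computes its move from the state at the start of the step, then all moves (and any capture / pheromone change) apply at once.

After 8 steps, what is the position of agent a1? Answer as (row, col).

(1, 1)

t=1: a0@(0,0):NE a1@(0,1):N a2@(1,0):NE a3@(3,5):NE a4@(0,2):N a5@(1,5):NE a6@(1,1):N
t=2: a0@(3,1):NE a1@(3,1):N a2@(0,1):NE a3@(2,0):NE a4@(3,2):N a5@(0,0):NE a6@(0,1):N
t=3: a0@(2,2):NE a1@(2,2):NE a2@(3,2):NE a3@(1,1):NE a4@(2,2):N a5@(3,1):NE a6@(3,1):N
t=4: a0@(1,3):NE a1@(1,3):NE a2@(2,3):NE a3@(0,2):NE a4@(1,3):NE a5@(2,2):NE a6@(2,2):NE
t=5: a0@(0,4):NE a1@(0,4):NE a2@(1,4):NE a3@(3,3):NE a4@(0,4):NE a5@(1,3):NE a6@(1,3):NE
t=6: a0@(3,5):NE a1@(3,5):NE a2@(0,5):NE a3@(2,4):NE a4@(3,5):NE a5@(0,4):NE a6@(0,4):NE
t=7: a0@(2,0):NE a1@(2,0):NE a2@(3,0):NE a3@(1,5):NE a4@(2,0):NE a5@(3,5):NE a6@(3,5):NE
t=8: a0@(1,1):NE a1@(1,1):NE a2@(2,1):NE a3@(0,0):NE a4@(1,1):NE a5@(2,0):NE a6@(2,0):NE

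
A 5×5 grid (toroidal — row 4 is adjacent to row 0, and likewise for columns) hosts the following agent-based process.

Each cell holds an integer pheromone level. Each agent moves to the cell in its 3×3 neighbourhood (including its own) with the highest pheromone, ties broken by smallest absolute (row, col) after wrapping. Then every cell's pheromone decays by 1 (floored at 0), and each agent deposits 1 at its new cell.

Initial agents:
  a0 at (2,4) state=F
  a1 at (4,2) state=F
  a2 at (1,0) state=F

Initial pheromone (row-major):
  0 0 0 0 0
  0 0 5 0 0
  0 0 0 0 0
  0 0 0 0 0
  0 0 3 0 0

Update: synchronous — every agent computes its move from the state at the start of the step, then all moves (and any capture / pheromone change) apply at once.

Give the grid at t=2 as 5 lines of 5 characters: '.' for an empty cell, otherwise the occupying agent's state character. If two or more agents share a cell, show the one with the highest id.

F....
.....
.....
.....
..F..

t=1: a0@(1,0) a1@(4,2) a2@(0,0) | pheromone: 1 0 0 0 0 / 1 0 4 0 0 / 0 0 0 0 0 / 0 0 0 0 0 / 0 0 3 0 0
t=2: a0@(0,0) a1@(4,2) a2@(0,0) | pheromone: 2 0 0 0 0 / 0 0 3 0 0 / 0 0 0 0 0 / 0 0 0 0 0 / 0 0 3 0 0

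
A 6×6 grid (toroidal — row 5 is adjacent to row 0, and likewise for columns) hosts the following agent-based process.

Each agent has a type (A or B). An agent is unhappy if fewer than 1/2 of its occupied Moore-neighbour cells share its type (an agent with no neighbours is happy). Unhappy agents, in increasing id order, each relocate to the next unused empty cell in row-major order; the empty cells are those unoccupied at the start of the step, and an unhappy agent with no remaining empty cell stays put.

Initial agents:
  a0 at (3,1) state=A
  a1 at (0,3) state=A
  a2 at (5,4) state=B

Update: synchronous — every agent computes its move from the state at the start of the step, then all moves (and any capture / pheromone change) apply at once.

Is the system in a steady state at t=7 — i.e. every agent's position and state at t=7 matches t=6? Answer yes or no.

t=1: a0@(3,1):A a1@(0,0):A a2@(0,1):B
t=2: a0@(3,1):A a1@(0,2):A a2@(0,3):B
t=3: a0@(3,1):A a1@(0,0):A a2@(0,1):B
t=4: a0@(3,1):A a1@(0,2):A a2@(0,3):B
t=5: a0@(3,1):A a1@(0,0):A a2@(0,1):B
t=6: a0@(3,1):A a1@(0,2):A a2@(0,3):B
t=7: a0@(3,1):A a1@(0,0):A a2@(0,1):B

no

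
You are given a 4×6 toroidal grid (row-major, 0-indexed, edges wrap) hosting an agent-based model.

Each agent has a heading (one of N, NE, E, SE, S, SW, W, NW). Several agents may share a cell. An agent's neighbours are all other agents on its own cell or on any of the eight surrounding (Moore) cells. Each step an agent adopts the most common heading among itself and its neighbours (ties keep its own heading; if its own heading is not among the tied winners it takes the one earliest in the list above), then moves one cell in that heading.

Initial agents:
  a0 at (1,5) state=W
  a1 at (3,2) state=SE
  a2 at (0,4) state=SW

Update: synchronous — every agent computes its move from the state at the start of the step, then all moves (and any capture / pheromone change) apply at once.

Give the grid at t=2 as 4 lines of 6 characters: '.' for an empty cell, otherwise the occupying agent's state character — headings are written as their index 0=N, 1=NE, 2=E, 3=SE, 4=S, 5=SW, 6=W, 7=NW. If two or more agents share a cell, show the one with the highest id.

......
...63.
..5...
......

t=1: a0@(1,4):W a1@(0,3):SE a2@(1,3):SW
t=2: a0@(1,3):W a1@(1,4):SE a2@(2,2):SW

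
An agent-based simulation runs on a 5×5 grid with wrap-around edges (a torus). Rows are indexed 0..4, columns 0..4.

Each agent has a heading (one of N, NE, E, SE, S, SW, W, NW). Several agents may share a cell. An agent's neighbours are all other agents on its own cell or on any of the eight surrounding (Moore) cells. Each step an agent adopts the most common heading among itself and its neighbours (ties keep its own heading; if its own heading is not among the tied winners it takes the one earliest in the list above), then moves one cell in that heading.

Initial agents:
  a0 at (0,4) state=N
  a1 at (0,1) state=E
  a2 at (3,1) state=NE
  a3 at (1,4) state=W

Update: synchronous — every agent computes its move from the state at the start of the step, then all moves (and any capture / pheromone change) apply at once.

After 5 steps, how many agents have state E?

1

t=1: a0@(4,4):N a1@(0,2):E a2@(2,2):NE a3@(1,3):W
t=2: a0@(3,4):N a1@(0,3):E a2@(1,3):NE a3@(1,2):W
t=3: a0@(2,4):N a1@(0,4):E a2@(0,4):NE a3@(1,1):W
t=4: a0@(1,4):N a1@(0,0):E a2@(4,0):NE a3@(1,0):W
t=5: a0@(0,4):N a1@(0,1):E a2@(3,1):NE a3@(1,4):W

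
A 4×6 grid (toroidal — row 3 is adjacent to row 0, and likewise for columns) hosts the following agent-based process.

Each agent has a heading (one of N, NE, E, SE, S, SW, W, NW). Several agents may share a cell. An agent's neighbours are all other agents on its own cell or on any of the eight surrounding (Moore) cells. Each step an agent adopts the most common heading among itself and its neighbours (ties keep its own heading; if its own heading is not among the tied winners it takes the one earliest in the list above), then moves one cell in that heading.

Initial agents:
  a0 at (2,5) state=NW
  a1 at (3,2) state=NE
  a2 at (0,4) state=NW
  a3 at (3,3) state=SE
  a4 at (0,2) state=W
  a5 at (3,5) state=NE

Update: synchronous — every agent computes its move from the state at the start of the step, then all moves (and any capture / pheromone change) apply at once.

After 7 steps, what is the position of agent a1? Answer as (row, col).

(0, 3)

t=1: a0@(1,4):NW a1@(2,3):NE a2@(3,3):NW a3@(0,4):SE a4@(0,1):W a5@(2,4):NW
t=2: a0@(0,3):NW a1@(1,2):NW a2@(2,2):NW a3@(3,3):NW a4@(0,0):W a5@(1,3):NW
t=3: a0@(3,2):NW a1@(0,1):NW a2@(1,1):NW a3@(2,2):NW a4@(0,5):W a5@(0,2):NW
t=4: a0@(2,1):NW a1@(3,0):NW a2@(0,0):NW a3@(1,1):NW a4@(0,4):W a5@(3,1):NW
t=5: a0@(1,0):NW a1@(2,5):NW a2@(3,5):NW a3@(0,0):NW a4@(0,3):W a5@(2,0):NW
t=6: a0@(0,5):NW a1@(1,4):NW a2@(2,4):NW a3@(3,5):NW a4@(0,2):W a5@(1,5):NW
t=7: a0@(3,4):NW a1@(0,3):NW a2@(1,3):NW a3@(2,4):NW a4@(0,1):W a5@(0,4):NW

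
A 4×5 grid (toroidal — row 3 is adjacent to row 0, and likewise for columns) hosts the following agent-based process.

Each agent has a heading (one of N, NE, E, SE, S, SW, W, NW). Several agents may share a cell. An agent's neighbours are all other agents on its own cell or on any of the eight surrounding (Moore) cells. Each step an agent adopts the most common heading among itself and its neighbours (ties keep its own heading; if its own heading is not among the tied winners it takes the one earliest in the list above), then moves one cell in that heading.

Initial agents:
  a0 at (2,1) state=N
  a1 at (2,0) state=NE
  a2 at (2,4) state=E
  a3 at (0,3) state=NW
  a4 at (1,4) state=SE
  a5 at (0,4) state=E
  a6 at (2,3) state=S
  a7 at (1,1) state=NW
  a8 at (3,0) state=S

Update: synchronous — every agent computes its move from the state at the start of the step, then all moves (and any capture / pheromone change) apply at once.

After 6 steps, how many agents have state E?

9

t=1: a0@(1,1):N a1@(1,1):NE a2@(3,4):S a3@(3,2):NW a4@(1,0):E a5@(0,0):E a6@(3,3):S a7@(0,0):NW a8@(3,1):E
t=2: a0@(1,2):E a1@(1,2):E a2@(0,4):S a3@(2,1):NW a4@(1,1):E a5@(0,1):E a6@(0,3):S a7@(0,1):E a8@(3,2):E
t=3: a0@(1,3):E a1@(1,3):E a2@(1,4):S a3@(2,2):E a4@(1,2):E a5@(0,2):E a6@(0,4):E a7@(0,2):E a8@(3,3):E
t=4: a0@(1,4):E a1@(1,4):E a2@(1,0):E a3@(2,3):E a4@(1,3):E a5@(0,3):E a6@(0,0):E a7@(0,3):E a8@(3,4):E
t=5: a0@(1,0):E a1@(1,0):E a2@(1,1):E a3@(2,4):E a4@(1,4):E a5@(0,4):E a6@(0,1):E a7@(0,4):E a8@(3,0):E
t=6: a0@(1,1):E a1@(1,1):E a2@(1,2):E a3@(2,0):E a4@(1,0):E a5@(0,0):E a6@(0,2):E a7@(0,0):E a8@(3,1):E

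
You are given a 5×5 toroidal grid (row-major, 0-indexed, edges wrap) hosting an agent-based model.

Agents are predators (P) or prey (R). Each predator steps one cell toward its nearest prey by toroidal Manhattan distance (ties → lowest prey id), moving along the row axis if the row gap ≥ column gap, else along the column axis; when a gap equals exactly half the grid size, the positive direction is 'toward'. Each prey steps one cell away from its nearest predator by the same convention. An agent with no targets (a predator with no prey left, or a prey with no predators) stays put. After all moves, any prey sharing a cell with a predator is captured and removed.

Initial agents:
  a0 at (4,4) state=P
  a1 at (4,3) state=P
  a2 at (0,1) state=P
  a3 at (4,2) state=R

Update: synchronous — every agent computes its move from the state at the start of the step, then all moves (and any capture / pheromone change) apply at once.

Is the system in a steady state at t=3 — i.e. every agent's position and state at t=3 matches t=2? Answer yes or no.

t=1: a0@(4,3):P a1@(4,2):P a2@(4,1):P
t=2: (unchanged — steady state)

yes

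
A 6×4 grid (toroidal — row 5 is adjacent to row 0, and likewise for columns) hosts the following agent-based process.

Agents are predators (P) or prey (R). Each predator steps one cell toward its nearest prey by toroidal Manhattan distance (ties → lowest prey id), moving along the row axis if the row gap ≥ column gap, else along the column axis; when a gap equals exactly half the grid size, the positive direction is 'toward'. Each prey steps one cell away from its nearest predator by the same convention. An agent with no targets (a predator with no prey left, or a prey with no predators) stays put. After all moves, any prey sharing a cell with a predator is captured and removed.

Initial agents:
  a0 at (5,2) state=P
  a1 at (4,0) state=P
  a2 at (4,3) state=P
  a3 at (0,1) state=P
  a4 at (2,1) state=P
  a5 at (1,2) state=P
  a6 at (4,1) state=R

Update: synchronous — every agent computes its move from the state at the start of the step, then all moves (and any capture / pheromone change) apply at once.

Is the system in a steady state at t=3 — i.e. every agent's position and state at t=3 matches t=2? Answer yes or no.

yes

t=1: a0@(4,2):P a1@(4,1):P a2@(4,0):P a3@(5,1):P a4@(3,1):P a5@(2,2):P
t=2: (unchanged — steady state)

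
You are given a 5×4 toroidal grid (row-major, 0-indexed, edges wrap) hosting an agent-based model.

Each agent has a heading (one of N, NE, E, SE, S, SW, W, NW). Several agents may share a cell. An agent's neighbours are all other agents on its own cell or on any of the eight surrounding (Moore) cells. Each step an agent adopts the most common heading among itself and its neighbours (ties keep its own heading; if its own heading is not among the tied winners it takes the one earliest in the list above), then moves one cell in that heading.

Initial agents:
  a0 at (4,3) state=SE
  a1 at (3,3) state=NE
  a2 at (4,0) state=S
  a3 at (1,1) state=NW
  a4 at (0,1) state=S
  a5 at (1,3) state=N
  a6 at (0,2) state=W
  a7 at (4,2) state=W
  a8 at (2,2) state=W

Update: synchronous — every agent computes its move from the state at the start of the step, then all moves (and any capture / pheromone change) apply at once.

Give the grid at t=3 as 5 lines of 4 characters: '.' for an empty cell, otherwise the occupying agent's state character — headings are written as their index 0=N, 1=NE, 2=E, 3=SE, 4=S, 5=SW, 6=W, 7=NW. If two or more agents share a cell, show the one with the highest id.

..66
6.66
...6
6...
6..6

t=1: a0@(4,2):W a1@(3,2):W a2@(0,0):S a3@(1,0):W a4@(1,1):S a5@(1,2):W a6@(0,1):W a7@(4,1):W a8@(2,1):W
t=2: a0@(4,1):W a1@(3,1):W a2@(0,3):W a3@(1,3):W a4@(1,0):W a5@(1,1):W a6@(0,0):W a7@(4,0):W a8@(2,0):W
t=3: a0@(4,0):W a1@(3,0):W a2@(0,2):W a3@(1,2):W a4@(1,3):W a5@(1,0):W a6@(0,3):W a7@(4,3):W a8@(2,3):W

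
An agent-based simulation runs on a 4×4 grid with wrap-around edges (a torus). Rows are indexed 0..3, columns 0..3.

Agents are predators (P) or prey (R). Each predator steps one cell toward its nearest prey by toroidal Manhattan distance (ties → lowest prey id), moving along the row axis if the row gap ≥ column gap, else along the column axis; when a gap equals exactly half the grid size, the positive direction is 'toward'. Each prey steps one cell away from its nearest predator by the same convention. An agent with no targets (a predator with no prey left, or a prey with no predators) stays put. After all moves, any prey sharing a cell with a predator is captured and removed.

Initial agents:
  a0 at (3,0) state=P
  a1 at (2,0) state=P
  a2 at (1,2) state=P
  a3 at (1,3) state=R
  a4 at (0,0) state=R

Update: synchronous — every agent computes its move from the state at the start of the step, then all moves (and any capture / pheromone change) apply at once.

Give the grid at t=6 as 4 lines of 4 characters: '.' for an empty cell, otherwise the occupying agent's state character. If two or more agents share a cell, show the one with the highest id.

t=1: a0@(0,0):P a1@(1,0):P a2@(1,3):P
t=2: (unchanged — steady state)

P...
P..P
....
....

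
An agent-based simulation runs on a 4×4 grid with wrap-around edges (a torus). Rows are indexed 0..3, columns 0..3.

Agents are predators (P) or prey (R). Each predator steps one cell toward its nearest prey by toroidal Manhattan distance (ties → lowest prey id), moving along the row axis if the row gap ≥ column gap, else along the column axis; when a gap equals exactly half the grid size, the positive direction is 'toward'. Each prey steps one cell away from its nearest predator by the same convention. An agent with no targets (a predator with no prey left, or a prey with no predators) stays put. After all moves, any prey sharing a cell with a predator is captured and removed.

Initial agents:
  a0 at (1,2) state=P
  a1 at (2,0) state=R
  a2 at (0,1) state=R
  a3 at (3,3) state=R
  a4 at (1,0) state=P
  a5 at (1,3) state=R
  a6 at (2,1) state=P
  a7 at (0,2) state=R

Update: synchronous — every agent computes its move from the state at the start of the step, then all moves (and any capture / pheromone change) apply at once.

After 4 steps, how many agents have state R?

5

t=1: a0@(1,3):P a1@(3,0):R a2@(3,1):R a3@(2,3):R a4@(2,0):P a5@(1,0):R a6@(2,0):P a7@(3,2):R
t=2: a0@(2,3):P a1@(0,0):R a2@(0,1):R a3@(3,3):R a4@(3,0):P a5@(1,1):R a6@(3,0):P a7@(2,2):R
t=3: a0@(3,3):P a1@(1,0):R a2@(1,1):R a3@(0,3):R a4@(0,0):P a5@(1,0):R a6@(0,0):P a7@(2,1):R
t=4: a0@(0,3):P a1@(2,0):R a2@(2,1):R a3@(1,3):R a4@(1,0):P a5@(2,0):R a6@(1,0):P a7@(2,0):R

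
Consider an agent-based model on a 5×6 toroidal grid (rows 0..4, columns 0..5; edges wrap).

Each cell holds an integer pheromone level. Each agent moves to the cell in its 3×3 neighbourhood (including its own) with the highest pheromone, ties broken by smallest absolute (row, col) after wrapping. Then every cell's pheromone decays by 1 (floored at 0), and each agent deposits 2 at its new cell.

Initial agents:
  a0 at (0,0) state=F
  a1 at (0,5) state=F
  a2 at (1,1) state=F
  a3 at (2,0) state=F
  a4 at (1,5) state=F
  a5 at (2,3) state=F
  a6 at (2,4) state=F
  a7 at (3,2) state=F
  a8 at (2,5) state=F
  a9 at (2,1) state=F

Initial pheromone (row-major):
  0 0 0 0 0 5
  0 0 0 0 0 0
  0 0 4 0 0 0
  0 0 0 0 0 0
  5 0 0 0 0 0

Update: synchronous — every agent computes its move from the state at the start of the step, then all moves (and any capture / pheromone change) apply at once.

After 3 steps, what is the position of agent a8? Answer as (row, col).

t=1: a0@(0,5) a1@(0,5) a2@(2,2) a3@(1,0) a4@(0,5) a5@(2,2) a6@(1,3) a7@(2,2) a8@(1,0) a9@(2,2) | pheromone: 0 0 0 0 0 10 / 4 0 0 2 0 0 / 0 0 11 0 0 0 / 0 0 0 0 0 0 / 4 0 0 0 0 0
t=2: a0@(0,5) a1@(0,5) a2@(2,2) a3@(0,5) a4@(0,5) a5@(2,2) a6@(2,2) a7@(2,2) a8@(0,5) a9@(2,2) | pheromone: 0 0 0 0 0 19 / 3 0 0 1 0 0 / 0 0 20 0 0 0 / 0 0 0 0 0 0 / 3 0 0 0 0 0
t=3: a0@(0,5) a1@(0,5) a2@(2,2) a3@(0,5) a4@(0,5) a5@(2,2) a6@(2,2) a7@(2,2) a8@(0,5) a9@(2,2) | pheromone: 0 0 0 0 0 28 / 2 0 0 0 0 0 / 0 0 29 0 0 0 / 0 0 0 0 0 0 / 2 0 0 0 0 0

(0, 5)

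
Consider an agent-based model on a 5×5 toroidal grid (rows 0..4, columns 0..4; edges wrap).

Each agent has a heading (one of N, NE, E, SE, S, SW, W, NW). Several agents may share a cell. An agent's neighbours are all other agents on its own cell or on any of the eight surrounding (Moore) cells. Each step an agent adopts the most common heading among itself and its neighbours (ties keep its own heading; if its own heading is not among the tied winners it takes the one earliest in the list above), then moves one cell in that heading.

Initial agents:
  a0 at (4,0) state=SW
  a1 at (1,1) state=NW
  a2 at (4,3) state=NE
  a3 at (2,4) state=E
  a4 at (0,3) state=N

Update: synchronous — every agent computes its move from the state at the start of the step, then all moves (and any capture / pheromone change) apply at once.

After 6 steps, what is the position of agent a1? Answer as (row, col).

t=1: a0@(0,4):SW a1@(0,0):NW a2@(3,4):NE a3@(2,0):E a4@(4,3):N
t=2: a0@(1,3):SW a1@(4,4):NW a2@(2,0):NE a3@(2,1):E a4@(3,3):N
t=3: a0@(2,2):SW a1@(3,3):NW a2@(1,1):NE a3@(2,2):E a4@(2,3):N
t=4: a0@(3,1):SW a1@(2,2):NW a2@(0,2):NE a3@(2,3):E a4@(1,3):N
t=5: a0@(4,0):SW a1@(1,1):NW a2@(4,3):NE a3@(2,4):E a4@(0,3):N
t=6: a0@(0,4):SW a1@(0,0):NW a2@(3,4):NE a3@(2,0):E a4@(4,3):N

(0, 0)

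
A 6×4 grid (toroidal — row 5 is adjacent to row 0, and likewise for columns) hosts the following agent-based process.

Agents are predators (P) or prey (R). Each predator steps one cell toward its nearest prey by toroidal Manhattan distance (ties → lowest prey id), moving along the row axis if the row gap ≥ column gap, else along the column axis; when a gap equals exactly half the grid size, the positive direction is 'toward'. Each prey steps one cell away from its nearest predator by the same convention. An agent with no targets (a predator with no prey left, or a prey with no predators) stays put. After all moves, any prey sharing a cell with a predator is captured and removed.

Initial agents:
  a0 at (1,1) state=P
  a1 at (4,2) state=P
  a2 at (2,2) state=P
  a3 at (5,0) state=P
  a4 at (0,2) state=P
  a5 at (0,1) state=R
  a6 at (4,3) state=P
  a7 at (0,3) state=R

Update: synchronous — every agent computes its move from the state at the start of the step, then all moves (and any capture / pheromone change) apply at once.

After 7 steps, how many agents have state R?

t=1: a0@(0,1):P a1@(5,2):P a2@(1,2):P a3@(0,0):P a4@(0,1):P a5@(5,1):R a6@(5,3):P
t=2: a0@(5,1):P a1@(5,1):P a2@(0,2):P a3@(5,0):P a4@(5,1):P a5@(4,1):R a6@(5,0):P
t=3: a0@(4,1):P a1@(4,1):P a2@(5,2):P a3@(4,0):P a4@(4,1):P a5@(3,1):R a6@(4,0):P
t=4: a0@(3,1):P a1@(3,1):P a2@(4,2):P a3@(3,0):P a4@(3,1):P a5@(2,1):R a6@(3,0):P
t=5: a0@(2,1):P a1@(2,1):P a2@(3,2):P a3@(2,0):P a4@(2,1):P a5@(1,1):R a6@(2,0):P
t=6: a0@(1,1):P a1@(1,1):P a2@(2,2):P a3@(1,0):P a4@(1,1):P a5@(0,1):R a6@(1,0):P
t=7: a0@(0,1):P a1@(0,1):P a2@(1,2):P a3@(0,0):P a4@(0,1):P a5@(5,1):R a6@(0,0):P

1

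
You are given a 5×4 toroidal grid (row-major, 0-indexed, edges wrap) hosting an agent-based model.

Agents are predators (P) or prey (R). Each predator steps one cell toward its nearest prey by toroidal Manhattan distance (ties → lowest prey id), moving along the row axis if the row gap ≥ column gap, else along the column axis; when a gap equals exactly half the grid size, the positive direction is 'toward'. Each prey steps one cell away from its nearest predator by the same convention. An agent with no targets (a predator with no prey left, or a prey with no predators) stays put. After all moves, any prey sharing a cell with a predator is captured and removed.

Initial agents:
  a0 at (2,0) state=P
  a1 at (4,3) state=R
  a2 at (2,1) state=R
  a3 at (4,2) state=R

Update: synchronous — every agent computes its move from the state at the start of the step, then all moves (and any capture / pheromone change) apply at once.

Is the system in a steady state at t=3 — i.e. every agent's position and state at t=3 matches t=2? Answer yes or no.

t=1: a0@(2,1):P a1@(0,3):R a2@(2,2):R a3@(0,2):R
t=2: a0@(2,2):P a1@(4,3):R a2@(2,3):R a3@(4,2):R
t=3: a0@(2,3):P a1@(0,3):R a2@(2,0):R a3@(0,2):R

no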